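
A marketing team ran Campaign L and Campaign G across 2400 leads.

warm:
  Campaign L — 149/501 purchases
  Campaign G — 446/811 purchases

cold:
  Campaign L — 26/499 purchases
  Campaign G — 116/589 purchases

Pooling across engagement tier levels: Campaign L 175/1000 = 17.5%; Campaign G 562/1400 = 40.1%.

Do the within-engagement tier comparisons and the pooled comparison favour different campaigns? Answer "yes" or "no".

no

Within each engagement tier level (warm 29.7% vs 55.0%; cold 5.2% vs 19.7%), Campaign G has the higher rate every time. Pooled: 17.5% vs 40.1% — Campaign G has the higher rate overall. They agree.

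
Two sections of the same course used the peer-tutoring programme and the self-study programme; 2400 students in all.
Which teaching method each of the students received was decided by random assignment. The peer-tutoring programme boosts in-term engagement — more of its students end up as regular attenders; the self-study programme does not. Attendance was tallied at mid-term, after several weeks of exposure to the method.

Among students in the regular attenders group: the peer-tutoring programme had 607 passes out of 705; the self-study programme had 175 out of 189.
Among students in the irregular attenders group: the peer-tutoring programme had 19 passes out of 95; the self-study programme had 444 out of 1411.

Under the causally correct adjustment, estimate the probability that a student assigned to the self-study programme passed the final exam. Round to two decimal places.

0.39

The distribution of mid-term attendance is itself part of what the teaching method does — it is an intermediate outcome. Holding it fixed would remove that part of the effect; the total effect is the pooled difference.
So P(outcome | do(the self-study programme)) is just the pooled rate for the self-study programme: 619/1600 = 0.387.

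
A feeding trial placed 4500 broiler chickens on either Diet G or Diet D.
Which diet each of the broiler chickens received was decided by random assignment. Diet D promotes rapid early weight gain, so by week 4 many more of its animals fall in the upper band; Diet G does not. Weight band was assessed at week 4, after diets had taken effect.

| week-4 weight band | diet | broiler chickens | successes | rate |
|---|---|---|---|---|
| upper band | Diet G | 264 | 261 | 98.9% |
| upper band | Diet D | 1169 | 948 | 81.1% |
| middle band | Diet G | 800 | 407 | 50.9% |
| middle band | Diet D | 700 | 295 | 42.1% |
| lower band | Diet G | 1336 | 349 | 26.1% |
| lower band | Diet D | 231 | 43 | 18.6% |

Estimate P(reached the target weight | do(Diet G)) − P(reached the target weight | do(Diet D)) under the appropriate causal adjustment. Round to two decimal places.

Stratifying would compare diets among broiler chickens the diets themselves sorted into week-4 weight band groups — a form of selection on an intermediate. The unconditioned pooled rates give the total causal effect.
The causal difference is the pooled difference: 0.424 − 0.612 = -0.189.

-0.19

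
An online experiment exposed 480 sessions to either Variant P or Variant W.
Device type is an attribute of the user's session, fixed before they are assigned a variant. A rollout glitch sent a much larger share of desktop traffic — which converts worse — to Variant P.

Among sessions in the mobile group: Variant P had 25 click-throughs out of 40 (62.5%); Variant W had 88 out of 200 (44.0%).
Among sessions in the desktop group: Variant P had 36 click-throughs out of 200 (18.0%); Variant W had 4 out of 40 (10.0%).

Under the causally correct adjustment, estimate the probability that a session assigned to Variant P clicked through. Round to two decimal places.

Device type is set before the variant has any effect — it is not caused by the variant — and it independently drives the outcome. That makes it a confounder, so the causal comparison is within device type levels.
Standardising Variant P to the population device type mix: 0.500·25/40 + 0.500·36/200 = 0.402.

0.40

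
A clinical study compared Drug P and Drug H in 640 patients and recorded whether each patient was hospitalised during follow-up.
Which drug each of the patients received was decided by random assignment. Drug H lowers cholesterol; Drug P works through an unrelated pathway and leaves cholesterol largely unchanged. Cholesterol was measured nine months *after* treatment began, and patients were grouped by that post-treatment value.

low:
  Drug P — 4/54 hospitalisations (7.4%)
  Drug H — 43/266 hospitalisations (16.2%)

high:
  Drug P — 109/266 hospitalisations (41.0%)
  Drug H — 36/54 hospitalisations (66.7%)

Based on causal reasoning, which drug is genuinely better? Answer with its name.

Drug P is lower inside every cholesterol stratum but Drug H is lower in aggregate. Whether to stratify depends on how cholesterol relates to the drug.
Cholesterol is downstream of the drug. One should not condition on a consequence of treatment, so the overall rates are the right comparison.
Pooled: Drug P 35.3% vs Drug H 24.7%; Drug H is lower overall.

Drug H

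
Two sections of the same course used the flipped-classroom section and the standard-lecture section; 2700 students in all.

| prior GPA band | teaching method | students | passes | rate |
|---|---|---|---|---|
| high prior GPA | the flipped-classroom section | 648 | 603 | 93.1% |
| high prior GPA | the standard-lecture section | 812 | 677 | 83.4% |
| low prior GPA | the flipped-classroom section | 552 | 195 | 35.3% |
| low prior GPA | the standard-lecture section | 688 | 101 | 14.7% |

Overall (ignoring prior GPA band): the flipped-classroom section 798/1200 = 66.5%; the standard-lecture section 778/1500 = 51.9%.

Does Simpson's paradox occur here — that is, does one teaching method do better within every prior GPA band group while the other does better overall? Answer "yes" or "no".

no

Within each prior GPA band level (high prior GPA 93.1% vs 83.4%; low prior GPA 35.3% vs 14.7%), the flipped-classroom section has the higher rate every time. Pooled: 66.5% vs 51.9% — the flipped-classroom section has the higher rate overall. They agree.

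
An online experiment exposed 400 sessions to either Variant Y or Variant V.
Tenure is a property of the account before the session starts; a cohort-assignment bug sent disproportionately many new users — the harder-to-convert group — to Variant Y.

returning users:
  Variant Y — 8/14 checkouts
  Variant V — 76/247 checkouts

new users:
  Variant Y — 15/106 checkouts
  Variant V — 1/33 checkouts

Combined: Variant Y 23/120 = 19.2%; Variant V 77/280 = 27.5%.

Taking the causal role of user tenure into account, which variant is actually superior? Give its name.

Variant Y

The user tenure-specific comparison favours Variant Y throughout, but the pooled figures favour Variant V. The question is whether to condition on user tenure.
The imbalance in user tenure arose from how sessions were allocated, not from anything the variant did; and user tenure independently affects the outcome. The pooled gap is confounded — condition on user tenure.
Within each level — returning users: 57.1% vs 30.8%; new users: 14.2% vs 3.0% — Variant Y is higher every time.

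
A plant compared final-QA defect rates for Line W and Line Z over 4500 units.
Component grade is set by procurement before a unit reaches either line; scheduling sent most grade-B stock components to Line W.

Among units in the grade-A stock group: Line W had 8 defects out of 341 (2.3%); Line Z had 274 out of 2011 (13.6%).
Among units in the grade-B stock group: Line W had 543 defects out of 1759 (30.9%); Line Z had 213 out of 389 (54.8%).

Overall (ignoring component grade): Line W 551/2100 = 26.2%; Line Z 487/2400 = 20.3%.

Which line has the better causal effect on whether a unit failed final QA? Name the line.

The stratified and pooled comparisons disagree (Line W wins within each component grade; Line Z wins overall), so the answer turns on the causal role of component grade.
Component grade is set before the line has any effect — it is not caused by the line — and it independently drives the outcome. That makes it a confounder, so the causal comparison is within component grade levels.
Within each level — grade-A stock: 2.3% vs 13.6%; grade-B stock: 30.9% vs 54.8% — Line W is lower every time.

Line W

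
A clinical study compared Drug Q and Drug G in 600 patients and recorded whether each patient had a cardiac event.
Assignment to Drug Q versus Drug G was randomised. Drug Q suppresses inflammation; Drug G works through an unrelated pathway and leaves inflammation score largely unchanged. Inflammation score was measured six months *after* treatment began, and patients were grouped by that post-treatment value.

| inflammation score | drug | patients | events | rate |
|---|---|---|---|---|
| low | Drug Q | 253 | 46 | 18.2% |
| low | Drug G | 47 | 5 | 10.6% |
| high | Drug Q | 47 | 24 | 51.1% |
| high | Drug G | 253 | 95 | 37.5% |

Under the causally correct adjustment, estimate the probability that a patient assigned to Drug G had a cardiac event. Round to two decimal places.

Within every inflammation score level Drug G has the lower rate, yet pooled Drug Q does — Simpson's reversal.
Inflammation score here is a post-treatment variable shaped by the drug; conditioning on it would introduce bias rather than remove it. The overall comparison is the causal one.
So P(outcome | do(Drug G)) is just the pooled rate for Drug G: 100/300 = 0.333.

0.33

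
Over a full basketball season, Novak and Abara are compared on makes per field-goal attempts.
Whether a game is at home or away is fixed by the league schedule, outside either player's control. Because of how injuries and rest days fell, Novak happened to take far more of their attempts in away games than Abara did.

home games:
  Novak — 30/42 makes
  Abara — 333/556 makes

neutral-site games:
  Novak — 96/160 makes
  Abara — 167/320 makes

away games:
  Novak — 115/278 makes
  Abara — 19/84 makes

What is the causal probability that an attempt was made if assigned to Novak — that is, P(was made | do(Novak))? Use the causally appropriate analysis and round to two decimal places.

0.60

Game venue differs across players for reasons unrelated to any effect of the player itself, and it separately predicts the outcome — a classic confounder. We must compare within game venue levels.
Standardising Novak to the population game venue mix: 0.415·30/42 + 0.333·96/160 + 0.251·115/278 = 0.601.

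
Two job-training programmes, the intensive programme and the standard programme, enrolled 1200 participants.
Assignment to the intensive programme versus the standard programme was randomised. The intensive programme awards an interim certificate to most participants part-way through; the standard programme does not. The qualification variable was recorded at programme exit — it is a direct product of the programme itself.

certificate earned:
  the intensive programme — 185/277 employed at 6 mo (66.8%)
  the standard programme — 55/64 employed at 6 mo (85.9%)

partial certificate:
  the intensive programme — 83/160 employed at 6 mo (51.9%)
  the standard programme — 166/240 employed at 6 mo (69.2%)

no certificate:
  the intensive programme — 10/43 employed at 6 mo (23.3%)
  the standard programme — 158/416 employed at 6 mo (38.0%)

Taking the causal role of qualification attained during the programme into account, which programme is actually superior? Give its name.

the intensive programme

Within every qualification attained during the programme level the standard programme has the higher rate, yet pooled the intensive programme does — Simpson's reversal.
Qualification attained during the programme is downstream of the programme. One should not condition on a consequence of treatment, so the overall rates are the right comparison.
Pooled: the intensive programme 57.9% vs the standard programme 52.6%; the intensive programme is higher overall.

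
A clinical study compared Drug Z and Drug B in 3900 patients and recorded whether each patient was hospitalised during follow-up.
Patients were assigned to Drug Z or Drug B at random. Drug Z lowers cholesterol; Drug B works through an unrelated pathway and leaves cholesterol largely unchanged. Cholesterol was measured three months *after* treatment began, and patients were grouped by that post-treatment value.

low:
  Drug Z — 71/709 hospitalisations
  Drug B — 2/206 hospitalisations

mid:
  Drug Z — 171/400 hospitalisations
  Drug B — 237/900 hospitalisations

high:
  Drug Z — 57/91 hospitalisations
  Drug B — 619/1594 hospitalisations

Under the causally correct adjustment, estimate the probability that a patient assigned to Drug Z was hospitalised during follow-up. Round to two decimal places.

Cholesterol lies on the pathway drug → cholesterol → outcome, so adjusting for it blocks the indirect effect. For the total causal effect of drug, use the unadjusted pooled rates.
So P(outcome | do(Drug Z)) is just the pooled rate for Drug Z: 299/1200 = 0.249.

0.25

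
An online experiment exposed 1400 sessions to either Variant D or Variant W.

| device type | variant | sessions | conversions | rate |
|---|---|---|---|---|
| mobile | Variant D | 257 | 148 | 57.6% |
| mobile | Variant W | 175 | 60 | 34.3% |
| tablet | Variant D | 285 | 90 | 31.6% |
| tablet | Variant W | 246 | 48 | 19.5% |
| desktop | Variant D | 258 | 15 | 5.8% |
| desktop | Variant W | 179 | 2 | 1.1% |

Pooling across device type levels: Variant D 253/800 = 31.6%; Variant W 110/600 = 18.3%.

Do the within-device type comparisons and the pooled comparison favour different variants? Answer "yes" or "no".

no

Within each device type level (mobile 57.6% vs 34.3%; tablet 31.6% vs 19.5%; desktop 5.8% vs 1.1%), Variant D has the higher rate every time. Pooled: 31.6% vs 18.3% — Variant D has the higher rate overall. They agree.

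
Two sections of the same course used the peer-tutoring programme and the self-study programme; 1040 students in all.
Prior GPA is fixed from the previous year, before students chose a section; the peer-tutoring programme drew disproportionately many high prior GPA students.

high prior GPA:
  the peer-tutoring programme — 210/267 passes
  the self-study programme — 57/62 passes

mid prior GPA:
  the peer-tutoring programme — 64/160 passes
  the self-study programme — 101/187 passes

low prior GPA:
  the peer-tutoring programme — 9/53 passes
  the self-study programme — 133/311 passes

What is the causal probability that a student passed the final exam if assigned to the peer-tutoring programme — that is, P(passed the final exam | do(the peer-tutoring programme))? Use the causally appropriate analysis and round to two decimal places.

0.44

Within every prior GPA band level the self-study programme has the higher rate, yet pooled the peer-tutoring programme does — Simpson's reversal.
Nothing the teaching method does changes prior GPA band; the imbalance is an allocation artefact. With prior GPA band also predicting the outcome, the pooled figure is confounded, and the within-stratum comparison is the causal one.
Standardising the peer-tutoring programme to the population prior GPA band mix: 0.316·210/267 + 0.334·64/160 + 0.350·9/53 = 0.442.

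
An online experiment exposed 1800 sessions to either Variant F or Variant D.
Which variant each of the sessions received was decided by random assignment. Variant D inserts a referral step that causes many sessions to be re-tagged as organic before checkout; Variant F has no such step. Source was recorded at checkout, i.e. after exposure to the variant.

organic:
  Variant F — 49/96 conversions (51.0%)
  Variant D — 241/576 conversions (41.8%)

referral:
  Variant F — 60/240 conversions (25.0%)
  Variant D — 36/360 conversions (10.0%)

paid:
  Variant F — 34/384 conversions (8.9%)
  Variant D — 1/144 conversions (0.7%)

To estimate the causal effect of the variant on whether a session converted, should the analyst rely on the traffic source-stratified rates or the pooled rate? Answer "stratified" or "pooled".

pooled

Within every traffic source level Variant F has the higher rate, yet pooled Variant D does — Simpson's reversal.
Traffic source is recorded after the variant and is itself shifted by it — it sits on the causal path from variant to outcome. Conditioning on a mediator would strip out part of the effect we want; the pooled comparison gives the total causal effect.
Pooled: Variant F 19.9% vs Variant D 25.7%; Variant D is higher overall.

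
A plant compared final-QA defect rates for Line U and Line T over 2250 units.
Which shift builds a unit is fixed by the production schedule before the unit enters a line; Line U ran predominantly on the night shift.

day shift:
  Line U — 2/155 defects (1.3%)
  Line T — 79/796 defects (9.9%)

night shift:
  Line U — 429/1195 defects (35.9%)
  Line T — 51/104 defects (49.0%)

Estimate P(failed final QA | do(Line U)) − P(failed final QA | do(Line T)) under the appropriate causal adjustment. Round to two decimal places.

Shift is set before the line has any effect — it is not caused by the line — and it independently drives the outcome. That makes it a confounder, so the causal comparison is within shift levels.
Adjusting over the population distribution of shift: 0.423·(0.013−0.099) + 0.577·(0.359−0.490) = -0.112.

-0.11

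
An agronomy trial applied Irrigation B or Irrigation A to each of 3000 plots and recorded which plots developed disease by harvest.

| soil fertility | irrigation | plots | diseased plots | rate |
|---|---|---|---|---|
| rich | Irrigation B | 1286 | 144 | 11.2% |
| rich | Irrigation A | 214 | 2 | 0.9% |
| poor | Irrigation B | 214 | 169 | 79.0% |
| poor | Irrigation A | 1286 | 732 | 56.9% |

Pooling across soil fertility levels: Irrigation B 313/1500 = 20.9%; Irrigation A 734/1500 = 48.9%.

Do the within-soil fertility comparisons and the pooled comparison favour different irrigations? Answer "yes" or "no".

yes

Within each soil fertility level (rich 11.2% vs 0.9%; poor 79.0% vs 56.9%), Irrigation A has the lower rate every time. Pooled: 20.9% vs 48.9% — Irrigation B has the lower rate overall. The two comparisons disagree.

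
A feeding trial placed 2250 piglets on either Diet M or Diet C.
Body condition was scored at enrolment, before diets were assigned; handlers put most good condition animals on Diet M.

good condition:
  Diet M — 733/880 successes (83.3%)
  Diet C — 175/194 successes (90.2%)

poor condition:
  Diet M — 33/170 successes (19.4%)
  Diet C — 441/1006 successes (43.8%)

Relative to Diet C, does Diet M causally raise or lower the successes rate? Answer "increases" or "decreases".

decreases

Starting body condition satisfies the back-door criterion: it is not a descendant of the diet, and it blocks the spurious path from diet to outcome. Adjusting for it (i.e., using the within-starting body condition rates) gives the causal effect.
Within each level — good condition: 83.3% vs 90.2%; poor condition: 19.4% vs 43.8% — Diet C is higher every time.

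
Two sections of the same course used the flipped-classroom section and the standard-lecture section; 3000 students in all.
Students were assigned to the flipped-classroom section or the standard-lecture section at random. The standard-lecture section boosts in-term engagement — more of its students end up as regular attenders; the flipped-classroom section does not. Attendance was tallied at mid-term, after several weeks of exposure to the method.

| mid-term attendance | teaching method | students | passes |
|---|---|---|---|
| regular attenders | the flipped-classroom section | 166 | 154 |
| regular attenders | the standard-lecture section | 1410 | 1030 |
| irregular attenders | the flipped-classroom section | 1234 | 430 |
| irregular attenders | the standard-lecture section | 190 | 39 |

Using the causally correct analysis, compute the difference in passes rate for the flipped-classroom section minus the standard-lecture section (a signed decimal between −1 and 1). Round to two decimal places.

The stratified and pooled comparisons disagree (the flipped-classroom section wins within each mid-term attendance; the standard-lecture section wins overall), so the answer turns on the causal role of mid-term attendance.
Mid-term attendance is recorded after the teaching method and is itself shifted by it — it sits on the causal path from teaching method to outcome. Conditioning on a mediator would strip out part of the effect we want; the pooled comparison gives the total causal effect.
The causal difference is the pooled difference: 0.417 − 0.668 = -0.251.

-0.25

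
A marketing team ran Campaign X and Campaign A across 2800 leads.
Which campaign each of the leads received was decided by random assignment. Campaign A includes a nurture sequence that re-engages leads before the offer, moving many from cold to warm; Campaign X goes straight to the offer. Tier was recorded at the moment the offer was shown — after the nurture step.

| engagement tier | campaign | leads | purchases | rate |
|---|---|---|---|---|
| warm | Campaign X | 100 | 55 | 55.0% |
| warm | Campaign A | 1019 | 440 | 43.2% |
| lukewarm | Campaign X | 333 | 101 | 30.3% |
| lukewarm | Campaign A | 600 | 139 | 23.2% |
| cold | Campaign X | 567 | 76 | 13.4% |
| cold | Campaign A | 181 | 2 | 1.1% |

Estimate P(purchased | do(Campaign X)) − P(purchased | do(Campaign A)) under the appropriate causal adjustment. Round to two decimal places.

Engagement tier is recorded after the campaign and is itself shifted by it — it sits on the causal path from campaign to outcome. Conditioning on a mediator would strip out part of the effect we want; the pooled comparison gives the total causal effect.
The causal difference is the pooled difference: 0.232 − 0.323 = -0.091.

-0.09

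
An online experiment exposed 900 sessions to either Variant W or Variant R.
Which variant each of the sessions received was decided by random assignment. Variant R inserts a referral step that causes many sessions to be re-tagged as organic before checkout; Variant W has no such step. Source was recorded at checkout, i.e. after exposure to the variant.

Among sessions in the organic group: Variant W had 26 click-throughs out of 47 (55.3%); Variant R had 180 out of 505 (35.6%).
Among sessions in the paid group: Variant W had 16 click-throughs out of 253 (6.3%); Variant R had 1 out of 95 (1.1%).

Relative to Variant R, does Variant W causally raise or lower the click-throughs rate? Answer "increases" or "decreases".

decreases

Traffic source is recorded after the variant and is itself shifted by it — it sits on the causal path from variant to outcome. Conditioning on a mediator would strip out part of the effect we want; the pooled comparison gives the total causal effect.
Pooled: Variant W 14.0% vs Variant R 30.2%; Variant R is higher overall.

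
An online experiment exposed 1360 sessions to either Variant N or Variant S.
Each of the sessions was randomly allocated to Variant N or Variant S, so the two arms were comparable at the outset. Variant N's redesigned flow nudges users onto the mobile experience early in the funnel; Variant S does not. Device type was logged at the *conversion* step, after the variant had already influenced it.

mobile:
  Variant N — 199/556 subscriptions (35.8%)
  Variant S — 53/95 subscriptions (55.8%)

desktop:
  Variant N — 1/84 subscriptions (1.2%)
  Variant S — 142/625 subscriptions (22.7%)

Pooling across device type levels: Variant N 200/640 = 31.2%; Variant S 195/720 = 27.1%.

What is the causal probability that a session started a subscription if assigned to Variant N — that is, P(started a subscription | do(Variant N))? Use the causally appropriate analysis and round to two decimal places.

0.31

Device type is recorded after the variant and is itself shifted by it — it sits on the causal path from variant to outcome. Conditioning on a mediator would strip out part of the effect we want; the pooled comparison gives the total causal effect.
So P(outcome | do(Variant N)) is just the pooled rate for Variant N: 200/640 = 0.312.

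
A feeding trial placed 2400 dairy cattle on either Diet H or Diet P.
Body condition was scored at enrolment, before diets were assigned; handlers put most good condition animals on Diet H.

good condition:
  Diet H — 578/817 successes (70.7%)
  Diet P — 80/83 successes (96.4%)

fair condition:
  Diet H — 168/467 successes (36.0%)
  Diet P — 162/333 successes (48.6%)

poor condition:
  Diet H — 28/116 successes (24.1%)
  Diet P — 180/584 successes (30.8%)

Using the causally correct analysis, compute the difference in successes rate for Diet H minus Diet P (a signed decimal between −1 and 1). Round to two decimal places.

Here starting body condition is a common cause — it drives both which diet a case falls under and the outcome. The crude comparison mixes populations; the stratum-specific rates are the causally relevant ones.
Adjusting over the population distribution of starting body condition: 0.375·(0.707−0.964) + 0.333·(0.360−0.486) + 0.292·(0.241−0.308) = -0.158.

-0.16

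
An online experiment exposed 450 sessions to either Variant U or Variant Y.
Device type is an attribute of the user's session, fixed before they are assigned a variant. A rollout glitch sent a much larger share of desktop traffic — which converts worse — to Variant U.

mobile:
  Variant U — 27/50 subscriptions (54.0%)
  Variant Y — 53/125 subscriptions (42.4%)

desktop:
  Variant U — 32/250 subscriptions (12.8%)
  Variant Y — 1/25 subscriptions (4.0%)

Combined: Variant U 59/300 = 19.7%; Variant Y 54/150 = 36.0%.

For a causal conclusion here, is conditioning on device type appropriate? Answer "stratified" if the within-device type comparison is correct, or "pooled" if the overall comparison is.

Since device type is a pre-existing factor (not a product of the variant) and it affects the outcome on its own, it is a confounder. The stratified rates, not the pooled rate, identify the causal effect.
Within each level — mobile: 54.0% vs 42.4%; desktop: 12.8% vs 4.0% — Variant U is higher every time.

stratified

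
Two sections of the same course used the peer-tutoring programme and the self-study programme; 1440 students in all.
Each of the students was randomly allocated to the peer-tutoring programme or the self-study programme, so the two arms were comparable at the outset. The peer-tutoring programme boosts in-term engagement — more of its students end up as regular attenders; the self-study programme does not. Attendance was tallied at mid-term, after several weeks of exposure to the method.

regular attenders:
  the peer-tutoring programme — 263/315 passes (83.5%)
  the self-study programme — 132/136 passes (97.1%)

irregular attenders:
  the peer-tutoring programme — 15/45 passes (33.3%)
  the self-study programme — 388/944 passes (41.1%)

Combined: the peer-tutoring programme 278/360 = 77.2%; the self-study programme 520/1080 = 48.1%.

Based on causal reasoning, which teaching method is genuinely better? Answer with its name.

the peer-tutoring programme

Because the teaching method influences mid-term attendance, mid-term attendance is a post-treatment mediator, not a confounder. Stratifying on it would bias the estimate; the causal effect is the crude pooled difference.
Pooled: the peer-tutoring programme 77.2% vs the self-study programme 48.1%; the peer-tutoring programme is higher overall.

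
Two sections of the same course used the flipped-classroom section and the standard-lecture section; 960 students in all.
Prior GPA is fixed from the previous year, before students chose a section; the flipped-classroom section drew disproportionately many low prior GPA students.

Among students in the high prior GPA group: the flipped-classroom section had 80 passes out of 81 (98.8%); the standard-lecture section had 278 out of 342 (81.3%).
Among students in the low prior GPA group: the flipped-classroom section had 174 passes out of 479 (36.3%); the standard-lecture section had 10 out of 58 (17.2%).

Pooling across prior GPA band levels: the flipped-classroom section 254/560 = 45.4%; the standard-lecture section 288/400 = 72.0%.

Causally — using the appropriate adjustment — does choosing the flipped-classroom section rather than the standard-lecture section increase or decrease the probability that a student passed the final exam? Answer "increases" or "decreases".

The stratified and pooled comparisons disagree (the flipped-classroom section wins within each prior GPA band; the standard-lecture section wins overall), so the answer turns on the causal role of prior GPA band.
Prior GPA band differs across teaching methods for reasons unrelated to any effect of the teaching method itself, and it separately predicts the outcome — a classic confounder. We must compare within prior GPA band levels.
Within each level — high prior GPA: 98.8% vs 81.3%; low prior GPA: 36.3% vs 17.2% — the flipped-classroom section is higher every time.

increases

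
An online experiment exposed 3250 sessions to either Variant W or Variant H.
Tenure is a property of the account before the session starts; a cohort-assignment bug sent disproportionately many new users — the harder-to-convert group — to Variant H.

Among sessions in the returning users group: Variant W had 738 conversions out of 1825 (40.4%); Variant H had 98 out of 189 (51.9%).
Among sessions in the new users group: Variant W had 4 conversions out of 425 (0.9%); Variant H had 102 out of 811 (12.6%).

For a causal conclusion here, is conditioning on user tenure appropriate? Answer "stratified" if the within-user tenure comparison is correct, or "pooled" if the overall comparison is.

User tenure differs across variants for reasons unrelated to any effect of the variant itself, and it separately predicts the outcome — a classic confounder. We must compare within user tenure levels.
Within each level — returning users: 40.4% vs 51.9%; new users: 0.9% vs 12.6% — Variant H is higher every time.

stratified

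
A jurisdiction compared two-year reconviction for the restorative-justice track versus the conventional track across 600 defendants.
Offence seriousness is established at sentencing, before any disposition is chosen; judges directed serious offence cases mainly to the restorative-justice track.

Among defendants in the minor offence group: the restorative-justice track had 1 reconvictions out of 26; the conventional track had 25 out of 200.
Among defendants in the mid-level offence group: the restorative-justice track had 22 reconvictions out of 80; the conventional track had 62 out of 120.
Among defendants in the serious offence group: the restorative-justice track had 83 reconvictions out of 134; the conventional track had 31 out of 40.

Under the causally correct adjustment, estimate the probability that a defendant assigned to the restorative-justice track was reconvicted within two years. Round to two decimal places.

Within every offence seriousness level the restorative-justice track has the lower rate, yet pooled the conventional track does — Simpson's reversal.
Since offence seriousness is a pre-existing factor (not a product of the disposition) and it affects the outcome on its own, it is a confounder. The stratified rates, not the pooled rate, identify the causal effect.
Standardising the restorative-justice track to the population offence seriousness mix: 0.377·1/26 + 0.333·22/80 + 0.290·83/134 = 0.286.

0.29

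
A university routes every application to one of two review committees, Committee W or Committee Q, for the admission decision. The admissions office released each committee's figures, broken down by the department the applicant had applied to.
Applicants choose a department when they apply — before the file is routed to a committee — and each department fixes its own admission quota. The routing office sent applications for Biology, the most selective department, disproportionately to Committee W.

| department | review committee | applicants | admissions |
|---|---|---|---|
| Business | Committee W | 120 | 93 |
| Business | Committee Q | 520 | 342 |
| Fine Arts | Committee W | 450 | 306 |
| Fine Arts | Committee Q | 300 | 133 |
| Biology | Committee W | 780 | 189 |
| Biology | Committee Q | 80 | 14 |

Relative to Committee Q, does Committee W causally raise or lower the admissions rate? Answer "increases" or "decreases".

Nothing the review committee does changes department; the imbalance is an allocation artefact. With department also predicting the outcome, the pooled figure is confounded, and the within-stratum comparison is the causal one.
Within each level — Business: 77.5% vs 65.8%; Fine Arts: 68.0% vs 44.3%; Biology: 24.2% vs 17.5% — Committee W is higher every time.

increases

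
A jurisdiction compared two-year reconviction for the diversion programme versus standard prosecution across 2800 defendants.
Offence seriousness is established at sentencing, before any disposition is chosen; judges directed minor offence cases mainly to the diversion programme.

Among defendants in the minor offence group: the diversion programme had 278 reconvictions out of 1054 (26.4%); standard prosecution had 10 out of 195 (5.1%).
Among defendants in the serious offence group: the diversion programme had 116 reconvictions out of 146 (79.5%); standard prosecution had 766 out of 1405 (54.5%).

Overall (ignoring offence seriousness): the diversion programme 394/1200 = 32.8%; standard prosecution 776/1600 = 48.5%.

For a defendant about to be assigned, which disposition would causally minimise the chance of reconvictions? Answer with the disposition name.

standard prosecution

Within every offence seriousness level standard prosecution has the lower rate, yet pooled the diversion programme does — Simpson's reversal.
Offence seriousness differs across dispositions for reasons unrelated to any effect of the disposition itself, and it separately predicts the outcome — a classic confounder. We must compare within offence seriousness levels.
Within each level — minor offence: 26.4% vs 5.1%; serious offence: 79.5% vs 54.5% — standard prosecution is lower every time.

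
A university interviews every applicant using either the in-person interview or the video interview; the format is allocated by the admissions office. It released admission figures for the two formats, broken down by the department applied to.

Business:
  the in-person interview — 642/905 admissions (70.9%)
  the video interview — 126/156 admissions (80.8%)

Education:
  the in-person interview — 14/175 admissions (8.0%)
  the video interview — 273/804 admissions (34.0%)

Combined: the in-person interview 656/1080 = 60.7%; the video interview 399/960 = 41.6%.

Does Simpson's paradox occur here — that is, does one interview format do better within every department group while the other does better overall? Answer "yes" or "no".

yes

Within each department level (Business 70.9% vs 80.8%; Education 8.0% vs 34.0%), the video interview has the higher rate every time. Pooled: 60.7% vs 41.6% — the in-person interview has the higher rate overall. The two comparisons disagree.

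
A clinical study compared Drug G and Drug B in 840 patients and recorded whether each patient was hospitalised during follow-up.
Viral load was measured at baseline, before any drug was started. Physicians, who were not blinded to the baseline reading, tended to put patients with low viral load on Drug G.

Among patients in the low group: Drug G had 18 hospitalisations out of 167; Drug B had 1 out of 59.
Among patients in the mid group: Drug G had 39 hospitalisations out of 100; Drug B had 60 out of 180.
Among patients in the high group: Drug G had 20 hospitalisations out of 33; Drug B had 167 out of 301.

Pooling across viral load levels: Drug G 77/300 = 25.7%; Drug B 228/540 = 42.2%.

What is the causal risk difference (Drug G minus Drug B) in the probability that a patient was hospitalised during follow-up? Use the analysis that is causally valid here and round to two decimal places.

The stratified and pooled comparisons disagree (Drug B wins within each viral load; Drug G wins overall), so the answer turns on the causal role of viral load.
Since viral load is a pre-existing factor (not a product of the drug) and it affects the outcome on its own, it is a confounder. The stratified rates, not the pooled rate, identify the causal effect.
Adjusting over the population distribution of viral load: 0.269·(0.108−0.017) + 0.333·(0.390−0.333) + 0.398·(0.606−0.555) = +0.064.

+0.06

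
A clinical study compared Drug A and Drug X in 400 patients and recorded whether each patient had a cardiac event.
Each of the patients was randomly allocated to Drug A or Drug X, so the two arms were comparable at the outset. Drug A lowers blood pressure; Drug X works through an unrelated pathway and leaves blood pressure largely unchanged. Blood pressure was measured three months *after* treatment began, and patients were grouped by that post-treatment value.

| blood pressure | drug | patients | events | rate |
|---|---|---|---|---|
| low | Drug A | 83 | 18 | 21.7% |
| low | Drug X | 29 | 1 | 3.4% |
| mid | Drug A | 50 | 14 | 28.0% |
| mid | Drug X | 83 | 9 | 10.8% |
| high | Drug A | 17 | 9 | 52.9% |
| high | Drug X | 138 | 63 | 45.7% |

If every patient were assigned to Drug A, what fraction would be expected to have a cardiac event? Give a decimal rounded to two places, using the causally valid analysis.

0.27

Within every blood pressure level Drug X has the lower rate, yet pooled Drug A does — Simpson's reversal.
Because the drug influences blood pressure, blood pressure is a post-treatment mediator, not a confounder. Stratifying on it would bias the estimate; the causal effect is the crude pooled difference.
So P(outcome | do(Drug A)) is just the pooled rate for Drug A: 41/150 = 0.273.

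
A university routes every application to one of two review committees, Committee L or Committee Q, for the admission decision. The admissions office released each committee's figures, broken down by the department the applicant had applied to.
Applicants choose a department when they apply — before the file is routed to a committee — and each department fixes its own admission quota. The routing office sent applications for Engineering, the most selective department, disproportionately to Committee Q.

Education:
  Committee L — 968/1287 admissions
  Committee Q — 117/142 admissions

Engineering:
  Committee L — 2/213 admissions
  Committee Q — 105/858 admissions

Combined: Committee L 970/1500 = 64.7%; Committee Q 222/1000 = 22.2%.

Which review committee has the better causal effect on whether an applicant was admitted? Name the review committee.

Committee Q

The imbalance in department arose from how applicants were allocated, not from anything the review committee did; and department independently affects the outcome. The pooled gap is confounded — condition on department.
Within each level — Education: 75.2% vs 82.4%; Engineering: 0.9% vs 12.2% — Committee Q is higher every time.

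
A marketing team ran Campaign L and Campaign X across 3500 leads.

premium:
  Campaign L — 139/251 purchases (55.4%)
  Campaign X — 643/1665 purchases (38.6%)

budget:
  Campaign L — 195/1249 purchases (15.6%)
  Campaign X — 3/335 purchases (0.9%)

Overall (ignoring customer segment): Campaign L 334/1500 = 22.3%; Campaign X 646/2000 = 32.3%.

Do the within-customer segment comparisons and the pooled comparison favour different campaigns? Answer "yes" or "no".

yes

Within each customer segment level (premium 55.4% vs 38.6%; budget 15.6% vs 0.9%), Campaign L has the higher rate every time. Pooled: 22.3% vs 32.3% — Campaign X has the higher rate overall. The two comparisons disagree.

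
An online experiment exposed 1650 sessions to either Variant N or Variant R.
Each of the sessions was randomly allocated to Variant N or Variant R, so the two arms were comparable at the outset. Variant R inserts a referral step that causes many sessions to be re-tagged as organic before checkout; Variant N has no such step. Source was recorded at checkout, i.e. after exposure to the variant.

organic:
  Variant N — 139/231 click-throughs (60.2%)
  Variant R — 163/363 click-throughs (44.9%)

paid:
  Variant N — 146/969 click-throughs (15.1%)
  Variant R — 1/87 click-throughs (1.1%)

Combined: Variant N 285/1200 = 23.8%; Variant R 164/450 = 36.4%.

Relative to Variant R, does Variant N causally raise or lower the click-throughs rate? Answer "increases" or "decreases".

Traffic source lies on the pathway variant → traffic source → outcome, so adjusting for it blocks the indirect effect. For the total causal effect of variant, use the unadjusted pooled rates.
Pooled: Variant N 23.8% vs Variant R 36.4%; Variant R is higher overall.

decreases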